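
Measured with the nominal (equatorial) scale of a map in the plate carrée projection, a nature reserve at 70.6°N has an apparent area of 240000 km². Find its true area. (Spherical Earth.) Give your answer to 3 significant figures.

Plate carrée maps x = Rλ, y = Rφ. The meridian scale is h = 1 and the parallel scale is k = 1/cos φ = sec φ.
Areal scale = h·k = 1 × sec φ; at 70.6°, h = 1.000, k = 3.011, so h·k = 3.011.
True area = apparent / (areal scale) = 240000 / 3.011 ≈ 79700 km².

79700 km²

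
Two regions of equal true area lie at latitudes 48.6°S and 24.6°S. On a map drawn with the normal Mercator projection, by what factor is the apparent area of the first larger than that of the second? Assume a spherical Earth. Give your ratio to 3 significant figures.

1.89

On Mercator, area is exaggerated by sec²φ = 1/cos²φ.
At 48.6°: sec²(48.6°) = 1/0.6613² = 2.287.
At 24.6°: sec²(24.6°) = 1/0.9092² = 1.210.
Ratio = 2.287/1.210 = cos²(24.6°)/cos²(48.6°) ≈ 1.89.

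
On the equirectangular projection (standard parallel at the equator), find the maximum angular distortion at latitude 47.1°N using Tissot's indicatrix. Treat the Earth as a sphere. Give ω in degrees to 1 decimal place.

21.9°

For the equirectangular projection with φ₀ = 0 (plate carrée), h = 1 along meridians and k = sec φ along parallels.
At 47.1°: h = 1.000, k = 1.469; principal scales a = 1.469, b = 1.000.
sin(ω/2) = (a − b)/(a + b) = 0.4690/2.469 = 0.1900, so ω = 2 arcsin(0.1900) ≈ 21.9°.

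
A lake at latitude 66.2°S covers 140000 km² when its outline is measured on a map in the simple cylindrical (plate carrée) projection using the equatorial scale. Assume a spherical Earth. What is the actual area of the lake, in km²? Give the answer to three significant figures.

56500 km²

In the plate carrée (x = Rλ, y = Rφ), meridians are true-scale (h = 1) and parallels are stretched by k = sec φ.
Areal scale = h·k = 1 × sec φ; at 66.2°, h = 1.000, k = 2.478, so h·k = 2.478.
True area = apparent / (areal scale) = 140000 / 2.478 ≈ 56500 km².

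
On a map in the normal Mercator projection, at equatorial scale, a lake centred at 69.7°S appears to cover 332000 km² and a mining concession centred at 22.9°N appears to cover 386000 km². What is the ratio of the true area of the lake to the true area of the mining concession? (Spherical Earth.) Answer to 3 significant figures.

0.122

Mercator's areal exaggeration is sec²φ; hence true area = (apparent area) · cos²φ.
True area of lake: 332000 × cos²(69.7°) = 332000 × 0.1204 = 39960 km².
True area of mining concession: 386000 × cos²(22.9°) = 386000 × 0.8486 = 327600 km².
Ratio = 39960 / 327600 ≈ 0.122.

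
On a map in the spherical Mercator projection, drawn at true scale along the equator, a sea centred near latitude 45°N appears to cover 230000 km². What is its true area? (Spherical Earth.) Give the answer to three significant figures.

115000 km²

For Mercator, h = k = sec φ (a conformal cylindrical projection has a single point scale, 1/cos φ).
Areal scale = k² = sec²φ = 1/cos²(45°) = 1/0.7071² = 2.000.
True area = apparent / (areal scale) = 230000 / 2.000 ≈ 115000 km².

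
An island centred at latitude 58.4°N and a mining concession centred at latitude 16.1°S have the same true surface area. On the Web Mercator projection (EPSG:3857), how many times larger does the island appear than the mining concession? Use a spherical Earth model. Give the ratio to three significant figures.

Mercator areal scale is sec²φ.
At 58.4°: sec²(58.4°) = 1/0.5240² = 3.642.
At 16.1°: sec²(16.1°) = 1/0.9608² = 1.083.
Ratio = 3.642/1.083 = cos²(16.1°)/cos²(58.4°) ≈ 3.36.

3.36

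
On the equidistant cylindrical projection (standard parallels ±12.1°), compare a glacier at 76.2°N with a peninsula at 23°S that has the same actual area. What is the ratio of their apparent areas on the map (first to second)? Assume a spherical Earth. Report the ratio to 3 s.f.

3.86

The equidistant cylindrical projection with φ₀ = 12.1° has h = 1 (meridians true) and k = cos φ₀ / cos φ along parallels.
Areal scale at 76.2°: h·k = 1.000 × 4.099 = 4.099.
Areal scale at 23°: h·k = 1.000 × 1.062 = 1.062.
Ratio = 4.099/1.062 ≈ 3.86.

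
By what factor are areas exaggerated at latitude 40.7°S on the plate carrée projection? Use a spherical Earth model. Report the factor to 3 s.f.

1.32

For the equirectangular projection with φ₀ = 0 (plate carrée), h = 1 along meridians and k = sec φ along parallels.
Areal scale = h·k = 1 × sec φ; at 40.7°, h = 1.000, k = 1.319, so h·k = 1.319.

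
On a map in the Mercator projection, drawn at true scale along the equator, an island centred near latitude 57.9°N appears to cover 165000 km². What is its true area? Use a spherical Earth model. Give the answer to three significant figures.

Mercator is conformal, so the point scale is isotropic: h = k = sec φ = 1/cos φ.
Areal scale = k² = sec²φ = 1/cos²(57.9°) = 1/0.5314² = 3.541.
True area = apparent / (areal scale) = 165000 / 3.541 ≈ 46600 km².

46600 km²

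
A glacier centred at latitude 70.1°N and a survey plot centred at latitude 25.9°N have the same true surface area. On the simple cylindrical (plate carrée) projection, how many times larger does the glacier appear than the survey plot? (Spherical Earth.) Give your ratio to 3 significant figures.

In the plate carrée (x = Rλ, y = Rφ), meridians are true-scale (h = 1) and parallels are stretched by k = sec φ.
Areal scale at 70.1°: h·k = 1.000 × 2.938 = 2.938.
Areal scale at 25.9°: h·k = 1.000 × 1.112 = 1.112.
Ratio = 2.938/1.112 ≈ 2.64.

2.64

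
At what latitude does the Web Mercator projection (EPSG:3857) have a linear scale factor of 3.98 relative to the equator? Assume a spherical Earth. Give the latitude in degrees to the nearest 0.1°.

Mercator scale is k = sec φ = 1/cos φ.
1/cos φ = 3.98  ⇒  cos φ = 0.2513  ⇒  φ = arccos(0.2513) ≈ 75.4°.

75.4°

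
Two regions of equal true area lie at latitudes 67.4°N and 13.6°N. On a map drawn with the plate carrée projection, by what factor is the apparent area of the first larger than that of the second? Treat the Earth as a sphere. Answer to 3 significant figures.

2.53

For the equirectangular projection with φ₀ = 0 (plate carrée), h = 1 along meridians and k = sec φ along parallels.
Areal scale at 67.4°: h·k = 1.000 × 2.602 = 2.602.
Areal scale at 13.6°: h·k = 1.000 × 1.029 = 1.029.
Ratio = 2.602/1.029 ≈ 2.53.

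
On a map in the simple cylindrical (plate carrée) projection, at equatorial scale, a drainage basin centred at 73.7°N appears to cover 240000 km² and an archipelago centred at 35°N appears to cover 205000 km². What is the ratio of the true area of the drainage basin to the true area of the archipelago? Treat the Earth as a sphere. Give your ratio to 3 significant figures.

0.401

Plate carrée has h = 1 and k = sec φ, giving areal scale sec φ; true area = (apparent area) · cos φ.
True area of drainage basin: 240000 × cos(73.7°) = 240000 × 0.2807 = 67360 km².
True area of archipelago: 205000 × cos(35°) = 205000 × 0.8192 = 167900 km².
Ratio = 67360 / 167900 ≈ 0.401.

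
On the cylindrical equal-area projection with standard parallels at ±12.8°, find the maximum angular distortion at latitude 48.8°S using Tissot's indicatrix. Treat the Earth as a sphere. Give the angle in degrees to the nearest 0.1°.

For cylindrical equal-area with standard parallel φ₀, h = cos φ / cos φ₀ and k = cos φ₀ / cos φ, so h·k = 1.
At 48.8°: h = 0.6755, k = 1.480; principal scales a = 1.480, b = 0.6755.
sin(ω/2) = (a − b)/(a + b) = 0.8050/2.156 = 0.3734, so ω = 2 arcsin(0.3734) ≈ 43.8°.

43.8°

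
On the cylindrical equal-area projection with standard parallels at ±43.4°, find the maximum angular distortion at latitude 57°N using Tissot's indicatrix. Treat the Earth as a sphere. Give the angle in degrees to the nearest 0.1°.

Cylindrical equal-area (φ₀ = 43.4°): h = cos φ / cos 43.4° along meridians, k = cos 43.4° / cos φ along parallels; h·k = 1.
At 57°: h = 0.7496, k = 1.334; principal scales a = 1.334, b = 0.7496.
sin(ω/2) = (a − b)/(a + b) = 0.5844/2.084 = 0.2805, so ω = 2 arcsin(0.2805) ≈ 32.6°.

32.6°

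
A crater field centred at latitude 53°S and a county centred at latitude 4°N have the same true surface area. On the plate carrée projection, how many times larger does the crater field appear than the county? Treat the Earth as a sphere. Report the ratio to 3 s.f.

1.66

Plate carrée maps x = Rλ, y = Rφ. The meridian scale is h = 1 and the parallel scale is k = 1/cos φ = sec φ.
Areal scale at 53°: h·k = 1.000 × 1.662 = 1.662.
Areal scale at 4°: h·k = 1.000 × 1.002 = 1.002.
Ratio = 1.662/1.002 ≈ 1.66.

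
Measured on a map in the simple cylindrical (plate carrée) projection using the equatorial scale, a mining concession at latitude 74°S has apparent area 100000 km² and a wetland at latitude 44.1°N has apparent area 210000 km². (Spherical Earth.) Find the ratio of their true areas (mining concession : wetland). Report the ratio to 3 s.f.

0.183

Plate carrée has h = 1 and k = sec φ, giving areal scale sec φ; true area = (apparent area) · cos φ.
True area of mining concession: 100000 × cos(74°) = 100000 × 0.2756 = 27560 km².
True area of wetland: 210000 × cos(44.1°) = 210000 × 0.7181 = 150800 km².
Ratio = 27560 / 150800 ≈ 0.183.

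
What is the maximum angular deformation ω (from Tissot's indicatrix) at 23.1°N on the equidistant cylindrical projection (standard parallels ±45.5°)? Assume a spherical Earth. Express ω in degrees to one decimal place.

15.5°

With standard parallel φ₀ = 45.5°, the equirectangular projection gives x = Rλ cos φ₀, y = Rφ, so h = 1 and k = cos 45.5° / cos φ.
At 23.1°: h = 1.000, k = 0.7620; principal scales a = 1.000, b = 0.7620.
sin(ω/2) = (a − b)/(a + b) = 0.2380/1.762 = 0.1351, so ω = 2 arcsin(0.1351) ≈ 15.5°.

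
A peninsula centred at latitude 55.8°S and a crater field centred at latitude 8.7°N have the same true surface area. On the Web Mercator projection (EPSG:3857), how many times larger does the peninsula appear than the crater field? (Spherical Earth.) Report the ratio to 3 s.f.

3.09

Mercator areal scale is sec²φ.
At 55.8°: sec²(55.8°) = 1/0.5621² = 3.165.
At 8.7°: sec²(8.7°) = 1/0.9885² = 1.023.
Ratio = 3.165/1.023 = cos²(8.7°)/cos²(55.8°) ≈ 3.09.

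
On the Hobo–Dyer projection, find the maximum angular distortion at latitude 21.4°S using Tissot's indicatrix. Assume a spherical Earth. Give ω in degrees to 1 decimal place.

The Hobo–Dyer projection is cylindrical equal-area with φ₀ = 37.5°. For cylindrical equal-area with standard parallel φ₀, h = cos φ / cos φ₀ and k = cos φ₀ / cos φ, so h·k = 1.
At 21.4°: h = 1.174, k = 0.8521; principal scales a = 1.174, b = 0.8521.
sin(ω/2) = (a − b)/(a + b) = 0.3215/2.026 = 0.1587, so ω = 2 arcsin(0.1587) ≈ 18.3°.

18.3°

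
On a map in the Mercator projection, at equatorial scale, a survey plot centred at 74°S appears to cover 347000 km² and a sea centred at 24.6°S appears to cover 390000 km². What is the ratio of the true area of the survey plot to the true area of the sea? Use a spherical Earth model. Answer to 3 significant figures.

0.0818

Mercator's areal exaggeration is sec²φ; hence true area = (apparent area) · cos²φ.
True area of survey plot: 347000 × cos²(74°) = 347000 × 0.07598 = 26360 km².
True area of sea: 390000 × cos²(24.6°) = 390000 × 0.8267 = 322400 km².
Ratio = 26360 / 322400 ≈ 0.0818.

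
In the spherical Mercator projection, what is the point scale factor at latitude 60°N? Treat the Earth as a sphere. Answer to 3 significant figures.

The Mercator projection is conformal; its linear scale factor is the same in every direction and equals sec φ = 1/cos φ.
k = 1/cos 60° = 1/0.5000 = 2.000.

2.00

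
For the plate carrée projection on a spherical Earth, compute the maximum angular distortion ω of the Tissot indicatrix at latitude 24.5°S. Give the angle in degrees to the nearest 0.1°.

Plate carrée maps x = Rλ, y = Rφ. The meridian scale is h = 1 and the parallel scale is k = 1/cos φ = sec φ.
At 24.5°: h = 1.000, k = 1.099; principal scales a = 1.099, b = 1.000.
sin(ω/2) = (a − b)/(a + b) = 0.09895/2.099 = 0.04714, so ω = 2 arcsin(0.04714) ≈ 5.4°.

5.4°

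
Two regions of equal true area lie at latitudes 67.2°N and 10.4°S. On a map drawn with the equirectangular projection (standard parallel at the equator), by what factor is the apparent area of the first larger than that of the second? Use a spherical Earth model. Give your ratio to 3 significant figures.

In the plate carrée (x = Rλ, y = Rφ), meridians are true-scale (h = 1) and parallels are stretched by k = sec φ.
Areal scale at 67.2°: h·k = 1.000 × 2.581 = 2.581.
Areal scale at 10.4°: h·k = 1.000 × 1.017 = 1.017.
Ratio = 2.581/1.017 ≈ 2.54.

2.54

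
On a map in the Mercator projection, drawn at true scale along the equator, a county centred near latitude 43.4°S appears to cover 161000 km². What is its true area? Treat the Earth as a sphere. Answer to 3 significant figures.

85000 km²

For Mercator, h = k = sec φ (a conformal cylindrical projection has a single point scale, 1/cos φ).
Areal scale = k² = sec²φ = 1/cos²(43.4°) = 1/0.7266² = 1.894.
True area = apparent / (areal scale) = 161000 / 1.894 ≈ 85000 km².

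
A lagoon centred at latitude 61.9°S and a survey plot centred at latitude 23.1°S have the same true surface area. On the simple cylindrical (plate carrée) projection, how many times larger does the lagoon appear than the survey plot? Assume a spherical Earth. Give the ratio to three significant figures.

For the equirectangular projection with φ₀ = 0 (plate carrée), h = 1 along meridians and k = sec φ along parallels.
Areal scale at 61.9°: h·k = 1.000 × 2.123 = 2.123.
Areal scale at 23.1°: h·k = 1.000 × 1.087 = 1.087.
Ratio = 2.123/1.087 ≈ 1.95.

1.95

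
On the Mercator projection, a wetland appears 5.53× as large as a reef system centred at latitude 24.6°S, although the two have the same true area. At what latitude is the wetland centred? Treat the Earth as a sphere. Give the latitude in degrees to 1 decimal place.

Mercator areal scale is sec²φ, so apparent-area ratio = sec²φ₁ / sec²φ₂ = cos²φ₂ / cos²φ₁.
cos²φ₂ / cos²φ₁ = 5.53  ⇒  cos φ₁ = cos 24.6° / √5.53 = 0.9092/2.352 = 0.3866.
φ₁ = arccos(0.3866) ≈ 67.3°.

67.3°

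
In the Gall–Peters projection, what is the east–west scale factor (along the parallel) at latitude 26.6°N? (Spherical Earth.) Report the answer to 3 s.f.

The Gall–Peters projection is cylindrical equal-area with φ₀ = 45°. Cylindrical equal-area (φ₀ = 45°): h = cos φ / cos 45° along meridians, k = cos 45° / cos φ along parallels; h·k = 1.
k = cos 45° / cos 26.6° = 0.7071/0.8942 = 0.7908.

0.791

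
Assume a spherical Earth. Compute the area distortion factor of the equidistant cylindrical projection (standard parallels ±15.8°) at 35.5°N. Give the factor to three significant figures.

1.18

In the equirectangular projection with standard parallel φ₀ = 15.8° (x = Rλ cos φ₀, y = Rφ), meridians are true-scale (h = 1) and the parallel scale is k = cos φ₀ / cos φ.
Areal scale = h·k = 1 × cos φ₀ / cos φ; at 35.5°, h = 1.000, k = 1.182, so h·k = 1.182.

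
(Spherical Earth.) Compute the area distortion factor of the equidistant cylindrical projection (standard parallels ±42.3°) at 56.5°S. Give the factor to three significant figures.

The equidistant cylindrical projection with φ₀ = 42.3° has h = 1 (meridians true) and k = cos φ₀ / cos φ along parallels.
Areal scale = h·k = 1 × cos φ₀ / cos φ; at 56.5°, h = 1.000, k = 1.340, so h·k = 1.340.

1.34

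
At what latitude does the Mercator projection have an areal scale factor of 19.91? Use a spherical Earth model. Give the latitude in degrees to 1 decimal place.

77.0°

Mercator areal scale is sec²φ.
sec²φ = 19.91  ⇒  cos²φ = 0.05023  ⇒  cos φ = 0.2241.
φ = arccos(0.2241) ≈ 77.0°.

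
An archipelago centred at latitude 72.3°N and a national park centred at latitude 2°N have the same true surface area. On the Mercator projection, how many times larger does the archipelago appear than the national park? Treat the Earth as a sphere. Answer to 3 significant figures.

10.8

Mercator is conformal with k = sec φ, so areal scale = k² = sec²φ.
At 72.3°: sec²(72.3°) = 1/0.3040² = 10.82.
At 2°: sec²(2°) = 1/0.9994² = 1.001.
Ratio = 10.82/1.001 = cos²(2°)/cos²(72.3°) ≈ 10.8.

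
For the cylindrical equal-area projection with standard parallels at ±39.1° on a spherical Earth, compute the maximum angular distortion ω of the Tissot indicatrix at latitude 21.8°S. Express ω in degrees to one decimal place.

For cylindrical equal-area with standard parallel φ₀, h = cos φ / cos φ₀ and k = cos φ₀ / cos φ, so h·k = 1.
At 21.8°: h = 1.196, k = 0.8358; principal scales a = 1.196, b = 0.8358.
sin(ω/2) = (a − b)/(a + b) = 0.3606/2.032 = 0.1774, so ω = 2 arcsin(0.1774) ≈ 20.4°.

20.4°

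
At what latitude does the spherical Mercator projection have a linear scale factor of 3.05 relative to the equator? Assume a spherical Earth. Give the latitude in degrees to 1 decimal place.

70.9°

Mercator scale is k = sec φ = 1/cos φ.
1/cos φ = 3.05  ⇒  cos φ = 0.3279  ⇒  φ = arccos(0.3279) ≈ 70.9°.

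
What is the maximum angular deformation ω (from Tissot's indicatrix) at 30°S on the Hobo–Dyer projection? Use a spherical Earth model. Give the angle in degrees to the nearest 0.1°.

Hobo–Dyer is a cylindrical equal-area projection with standard parallels at ±37.5°. A cylindrical equal-area projection with standard parallel φ₀ has meridian scale h = cos φ / cos φ₀ and parallel scale k = cos φ₀ / cos φ (so areas are preserved, h·k = 1).
At 30°: h = 1.092, k = 0.9161; principal scales a = 1.092, b = 0.9161.
sin(ω/2) = (a − b)/(a + b) = 0.1755/2.008 = 0.08742, so ω = 2 arcsin(0.08742) ≈ 10.0°.

10.0°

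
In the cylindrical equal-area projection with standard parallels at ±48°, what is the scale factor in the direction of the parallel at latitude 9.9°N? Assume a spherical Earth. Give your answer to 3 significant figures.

For cylindrical equal-area with standard parallel φ₀, h = cos φ / cos φ₀ and k = cos φ₀ / cos φ, so h·k = 1.
k = cos 48° / cos 9.9° = 0.6691/0.9851 = 0.6792.

0.679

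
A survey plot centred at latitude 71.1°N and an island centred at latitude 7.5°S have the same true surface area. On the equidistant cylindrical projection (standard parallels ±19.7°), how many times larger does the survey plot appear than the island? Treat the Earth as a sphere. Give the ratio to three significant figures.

With standard parallel φ₀ = 19.7°, the equirectangular projection gives x = Rλ cos φ₀, y = Rφ, so h = 1 and k = cos 19.7° / cos φ.
Areal scale at 71.1°: h·k = 1.000 × 2.907 = 2.907.
Areal scale at 7.5°: h·k = 1.000 × 0.9496 = 0.9496.
Ratio = 2.907/0.9496 ≈ 3.06.

3.06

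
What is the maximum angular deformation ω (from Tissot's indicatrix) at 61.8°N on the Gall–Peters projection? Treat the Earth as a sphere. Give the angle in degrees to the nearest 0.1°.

45.0°

Gall–Peters is a cylindrical equal-area projection with standard parallels at ±45°. Cylindrical equal-area (φ₀ = 45°): h = cos φ / cos 45° along meridians, k = cos 45° / cos φ along parallels; h·k = 1.
At 61.8°: h = 0.6683, k = 1.496; principal scales a = 1.496, b = 0.6683.
sin(ω/2) = (a − b)/(a + b) = 0.8281/2.165 = 0.3825, so ω = 2 arcsin(0.3825) ≈ 45.0°.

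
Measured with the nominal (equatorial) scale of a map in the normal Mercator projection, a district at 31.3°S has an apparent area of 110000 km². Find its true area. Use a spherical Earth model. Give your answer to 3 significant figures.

80300 km²

For Mercator, h = k = sec φ (a conformal cylindrical projection has a single point scale, 1/cos φ).
Areal scale = k² = sec²φ = 1/cos²(31.3°) = 1/0.8545² = 1.370.
True area = apparent / (areal scale) = 110000 / 1.370 ≈ 80300 km².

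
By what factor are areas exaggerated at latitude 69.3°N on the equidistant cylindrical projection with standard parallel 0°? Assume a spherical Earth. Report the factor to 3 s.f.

2.83

In the plate carrée (x = Rλ, y = Rφ), meridians are true-scale (h = 1) and parallels are stretched by k = sec φ.
Areal scale = h·k = 1 × sec φ; at 69.3°, h = 1.000, k = 2.829, so h·k = 2.829.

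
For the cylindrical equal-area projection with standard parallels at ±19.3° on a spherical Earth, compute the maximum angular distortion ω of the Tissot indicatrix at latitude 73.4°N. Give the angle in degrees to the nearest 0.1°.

112.6°

For cylindrical equal-area with standard parallel φ₀, h = cos φ / cos φ₀ and k = cos φ₀ / cos φ, so h·k = 1.
At 73.4°: h = 0.3027, k = 3.304; principal scales a = 3.304, b = 0.3027.
sin(ω/2) = (a − b)/(a + b) = 3.001/3.606 = 0.8321, so ω = 2 arcsin(0.8321) ≈ 112.6°.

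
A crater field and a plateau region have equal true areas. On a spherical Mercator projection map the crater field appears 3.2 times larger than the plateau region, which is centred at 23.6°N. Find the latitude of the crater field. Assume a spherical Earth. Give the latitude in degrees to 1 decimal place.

59.2°

Mercator areal scale is sec²φ, so apparent-area ratio = sec²φ₁ / sec²φ₂ = cos²φ₂ / cos²φ₁.
cos²φ₂ / cos²φ₁ = 3.2  ⇒  cos φ₁ = cos 23.6° / √3.2 = 0.9164/1.789 = 0.5123.
φ₁ = arccos(0.5123) ≈ 59.2°.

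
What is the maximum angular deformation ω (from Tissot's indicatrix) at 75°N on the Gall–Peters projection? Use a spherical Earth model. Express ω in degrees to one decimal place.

Gall–Peters is a cylindrical equal-area projection with standard parallels at ±45°. A cylindrical equal-area projection with standard parallel φ₀ has meridian scale h = cos φ / cos φ₀ and parallel scale k = cos φ₀ / cos φ (so areas are preserved, h·k = 1).
At 75°: h = 0.3660, k = 2.732; principal scales a = 2.732, b = 0.3660.
sin(ω/2) = (a − b)/(a + b) = 2.366/3.098 = 0.7637, so ω = 2 arcsin(0.7637) ≈ 99.6°.

99.6°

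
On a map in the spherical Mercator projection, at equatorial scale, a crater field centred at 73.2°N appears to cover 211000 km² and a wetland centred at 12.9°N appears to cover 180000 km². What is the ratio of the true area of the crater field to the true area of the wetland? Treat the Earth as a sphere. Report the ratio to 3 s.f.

On Mercator the areal scale is sec²φ, so true area = apparent × cos²φ.
True area of crater field: 211000 × cos²(73.2°) = 211000 × 0.08354 = 17630 km².
True area of wetland: 180000 × cos²(12.9°) = 180000 × 0.9502 = 171000 km².
Ratio = 17630 / 171000 ≈ 0.103.

0.103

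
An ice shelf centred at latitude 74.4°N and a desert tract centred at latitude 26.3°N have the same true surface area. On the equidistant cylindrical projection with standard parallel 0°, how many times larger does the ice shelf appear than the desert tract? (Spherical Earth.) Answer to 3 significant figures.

3.33

In the plate carrée (x = Rλ, y = Rφ), meridians are true-scale (h = 1) and parallels are stretched by k = sec φ.
Areal scale at 74.4°: h·k = 1.000 × 3.719 = 3.719.
Areal scale at 26.3°: h·k = 1.000 × 1.115 = 1.115.
Ratio = 3.719/1.115 ≈ 3.33.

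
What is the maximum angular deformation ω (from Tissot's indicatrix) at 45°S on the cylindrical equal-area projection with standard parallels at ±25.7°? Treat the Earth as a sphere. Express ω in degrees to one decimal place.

27.5°

Cylindrical equal-area (φ₀ = 25.7°): h = cos φ / cos 25.7° along meridians, k = cos 25.7° / cos φ along parallels; h·k = 1.
At 45°: h = 0.7847, k = 1.274; principal scales a = 1.274, b = 0.7847.
sin(ω/2) = (a − b)/(a + b) = 0.4896/2.059 = 0.2378, so ω = 2 arcsin(0.2378) ≈ 27.5°.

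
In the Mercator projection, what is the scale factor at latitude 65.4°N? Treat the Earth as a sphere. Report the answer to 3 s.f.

Mercator is conformal, so the point scale is isotropic: h = k = sec φ = 1/cos φ.
k = 1/cos 65.4° = 1/0.4163 = 2.402.

2.40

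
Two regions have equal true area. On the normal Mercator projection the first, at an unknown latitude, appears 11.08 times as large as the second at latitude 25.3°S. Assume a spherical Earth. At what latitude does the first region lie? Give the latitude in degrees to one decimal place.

Mercator areal scale is sec²φ, so apparent-area ratio = sec²φ₁ / sec²φ₂ = cos²φ₂ / cos²φ₁.
cos²φ₂ / cos²φ₁ = 11.08  ⇒  cos φ₁ = cos 25.3° / √11.08 = 0.9041/3.329 = 0.2716.
φ₁ = arccos(0.2716) ≈ 74.2°.

74.2°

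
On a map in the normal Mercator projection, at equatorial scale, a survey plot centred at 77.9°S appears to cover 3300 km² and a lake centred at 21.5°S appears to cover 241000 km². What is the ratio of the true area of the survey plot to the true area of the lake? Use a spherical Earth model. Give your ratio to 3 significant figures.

0.000695

Since Mercator area scale is 1/cos²φ, the true area equals the apparent area multiplied by cos²φ.
True area of survey plot: 3300 × cos²(77.9°) = 3300 × 0.04394 = 145.0 km².
True area of lake: 241000 × cos²(21.5°) = 241000 × 0.8657 = 208600 km².
Ratio = 145.0 / 208600 ≈ 0.000695.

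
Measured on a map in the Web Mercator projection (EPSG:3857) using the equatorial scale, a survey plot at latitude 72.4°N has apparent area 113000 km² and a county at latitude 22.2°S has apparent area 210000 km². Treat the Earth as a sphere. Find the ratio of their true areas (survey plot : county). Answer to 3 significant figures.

0.0574

On Mercator the areal scale is sec²φ, so true area = apparent × cos²φ.
True area of survey plot: 113000 × cos²(72.4°) = 113000 × 0.09143 = 10330 km².
True area of county: 210000 × cos²(22.2°) = 210000 × 0.8572 = 180000 km².
Ratio = 10330 / 180000 ≈ 0.0574.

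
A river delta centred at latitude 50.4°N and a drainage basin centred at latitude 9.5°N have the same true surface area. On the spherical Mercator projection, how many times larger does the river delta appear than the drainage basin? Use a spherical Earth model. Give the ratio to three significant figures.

2.39

Mercator areal scale is sec²φ.
At 50.4°: sec²(50.4°) = 1/0.6374² = 2.461.
At 9.5°: sec²(9.5°) = 1/0.9863² = 1.028.
Ratio = 2.461/1.028 = cos²(9.5°)/cos²(50.4°) ≈ 2.39.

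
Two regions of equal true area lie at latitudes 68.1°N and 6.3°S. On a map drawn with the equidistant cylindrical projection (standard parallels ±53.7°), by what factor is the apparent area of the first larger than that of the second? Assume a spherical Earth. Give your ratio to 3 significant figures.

2.66

With standard parallel φ₀ = 53.7°, the equirectangular projection gives x = Rλ cos φ₀, y = Rφ, so h = 1 and k = cos 53.7° / cos φ.
Areal scale at 68.1°: h·k = 1.000 × 1.587 = 1.587.
Areal scale at 6.3°: h·k = 1.000 × 0.5956 = 0.5956.
Ratio = 1.587/0.5956 ≈ 2.66.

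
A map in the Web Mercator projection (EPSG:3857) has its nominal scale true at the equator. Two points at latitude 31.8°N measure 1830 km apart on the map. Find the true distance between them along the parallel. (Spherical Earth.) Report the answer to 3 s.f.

1560 km

For Mercator, h = k = sec φ (a conformal cylindrical projection has a single point scale, 1/cos φ).
Along the parallel at 31.8°, map distances are exaggerated by k = sec 31.8° = 1.177.
True distance = 1830 / 1.177 = 1830 × cos 31.8° ≈ 1560 km.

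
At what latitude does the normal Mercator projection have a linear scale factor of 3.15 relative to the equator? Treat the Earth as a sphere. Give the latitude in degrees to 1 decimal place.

71.5°

Mercator scale is k = sec φ = 1/cos φ.
1/cos φ = 3.15  ⇒  cos φ = 0.3175  ⇒  φ = arccos(0.3175) ≈ 71.5°.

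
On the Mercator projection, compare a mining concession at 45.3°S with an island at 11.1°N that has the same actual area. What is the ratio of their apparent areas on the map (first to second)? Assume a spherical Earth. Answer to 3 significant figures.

On Mercator, area is exaggerated by sec²φ = 1/cos²φ.
At 45.3°: sec²(45.3°) = 1/0.7034² = 2.021.
At 11.1°: sec²(11.1°) = 1/0.9813² = 1.038.
Ratio = 2.021/1.038 = cos²(11.1°)/cos²(45.3°) ≈ 1.95.

1.95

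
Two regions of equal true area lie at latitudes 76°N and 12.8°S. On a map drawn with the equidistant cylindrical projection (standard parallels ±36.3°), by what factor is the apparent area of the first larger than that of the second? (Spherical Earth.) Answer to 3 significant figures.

The equidistant cylindrical projection with φ₀ = 36.3° has h = 1 (meridians true) and k = cos φ₀ / cos φ along parallels.
Areal scale at 76°: h·k = 1.000 × 3.331 = 3.331.
Areal scale at 12.8°: h·k = 1.000 × 0.8265 = 0.8265.
Ratio = 3.331/0.8265 ≈ 4.03.

4.03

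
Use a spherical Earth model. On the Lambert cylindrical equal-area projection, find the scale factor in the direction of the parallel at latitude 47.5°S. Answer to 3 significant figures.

The Lambert cylindrical equal-area projection is the cylindrical equal-area projection with its standard parallel at the equator (φ₀ = 0). For cylindrical equal-area with standard parallel φ₀, h = cos φ / cos φ₀ and k = cos φ₀ / cos φ, so h·k = 1.
k = cos 0° / cos 47.5° = 1.000/0.6756 = 1.480.

1.48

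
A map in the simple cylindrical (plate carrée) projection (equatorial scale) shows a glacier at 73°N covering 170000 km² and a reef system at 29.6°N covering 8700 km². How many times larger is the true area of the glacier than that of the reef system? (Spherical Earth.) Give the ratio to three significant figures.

Plate carrée has h = 1 and k = sec φ, giving areal scale sec φ; true area = (apparent area) · cos φ.
True area of glacier: 170000 × cos(73°) = 170000 × 0.2924 = 49700 km².
True area of reef system: 8700 × cos(29.6°) = 8700 × 0.8695 = 7565 km².
Ratio = 49700 / 7565 ≈ 6.57.

6.57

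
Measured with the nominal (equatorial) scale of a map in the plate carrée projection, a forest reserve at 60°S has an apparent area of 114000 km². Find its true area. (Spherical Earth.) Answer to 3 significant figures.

In the plate carrée (x = Rλ, y = Rφ), meridians are true-scale (h = 1) and parallels are stretched by k = sec φ.
Areal scale = h·k = 1 × sec φ; at 60°, h = 1.000, k = 2.000, so h·k = 2.000.
True area = apparent / (areal scale) = 114000 / 2.000 ≈ 57000 km².

57000 km²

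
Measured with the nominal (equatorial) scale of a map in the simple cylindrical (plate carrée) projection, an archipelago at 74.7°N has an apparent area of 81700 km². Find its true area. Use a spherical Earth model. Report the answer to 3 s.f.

21600 km²

For the equirectangular projection with φ₀ = 0 (plate carrée), h = 1 along meridians and k = sec φ along parallels.
Areal scale = h·k = 1 × sec φ; at 74.7°, h = 1.000, k = 3.790, so h·k = 3.790.
True area = apparent / (areal scale) = 81700 / 3.790 ≈ 21600 km².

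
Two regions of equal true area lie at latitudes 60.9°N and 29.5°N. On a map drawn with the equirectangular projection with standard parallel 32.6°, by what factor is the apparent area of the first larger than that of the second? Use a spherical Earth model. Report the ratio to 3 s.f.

1.79

In the equirectangular projection with standard parallel φ₀ = 32.6° (x = Rλ cos φ₀, y = Rφ), meridians are true-scale (h = 1) and the parallel scale is k = cos φ₀ / cos φ.
Areal scale at 60.9°: h·k = 1.000 × 1.732 = 1.732.
Areal scale at 29.5°: h·k = 1.000 × 0.9679 = 0.9679.
Ratio = 1.732/0.9679 ≈ 1.79.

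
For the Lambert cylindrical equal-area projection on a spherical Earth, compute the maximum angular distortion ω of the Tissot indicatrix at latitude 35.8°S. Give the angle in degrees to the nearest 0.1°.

The Lambert cylindrical equal-area projection is the cylindrical equal-area projection with its standard parallel at the equator (φ₀ = 0). Cylindrical equal-area (φ₀ = 0°): h = cos φ / cos 0° along meridians, k = cos 0° / cos φ along parallels; h·k = 1.
At 35.8°: h = 0.8111, k = 1.233; principal scales a = 1.233, b = 0.8111.
sin(ω/2) = (a − b)/(a + b) = 0.4219/2.044 = 0.2064, so ω = 2 arcsin(0.2064) ≈ 23.8°.

23.8°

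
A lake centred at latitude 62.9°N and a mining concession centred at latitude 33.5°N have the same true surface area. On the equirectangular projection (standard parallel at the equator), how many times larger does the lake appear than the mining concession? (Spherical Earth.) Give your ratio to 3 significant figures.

1.83

Plate carrée maps x = Rλ, y = Rφ. The meridian scale is h = 1 and the parallel scale is k = 1/cos φ = sec φ.
Areal scale at 62.9°: h·k = 1.000 × 2.195 = 2.195.
Areal scale at 33.5°: h·k = 1.000 × 1.199 = 1.199.
Ratio = 2.195/1.199 ≈ 1.83.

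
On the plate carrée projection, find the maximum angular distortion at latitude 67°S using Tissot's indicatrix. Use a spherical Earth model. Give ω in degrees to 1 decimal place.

For the equirectangular projection with φ₀ = 0 (plate carrée), h = 1 along meridians and k = sec φ along parallels.
At 67°: h = 1.000, k = 2.559; principal scales a = 2.559, b = 1.000.
sin(ω/2) = (a − b)/(a + b) = 1.559/3.559 = 0.4381, so ω = 2 arcsin(0.4381) ≈ 52.0°.

52.0°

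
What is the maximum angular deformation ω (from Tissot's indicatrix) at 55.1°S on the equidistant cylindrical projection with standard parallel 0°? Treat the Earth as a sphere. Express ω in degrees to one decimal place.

31.6°

Plate carrée maps x = Rλ, y = Rφ. The meridian scale is h = 1 and the parallel scale is k = 1/cos φ = sec φ.
At 55.1°: h = 1.000, k = 1.748; principal scales a = 1.748, b = 1.000.
sin(ω/2) = (a − b)/(a + b) = 0.7478/2.748 = 0.2721, so ω = 2 arcsin(0.2721) ≈ 31.6°.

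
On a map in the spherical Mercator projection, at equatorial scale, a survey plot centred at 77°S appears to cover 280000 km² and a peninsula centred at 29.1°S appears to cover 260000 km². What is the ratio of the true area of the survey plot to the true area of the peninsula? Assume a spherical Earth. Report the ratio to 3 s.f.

Mercator's areal exaggeration is sec²φ; hence true area = (apparent area) · cos²φ.
True area of survey plot: 280000 × cos²(77°) = 280000 × 0.05060 = 14170 km².
True area of peninsula: 260000 × cos²(29.1°) = 260000 × 0.7635 = 198500 km².
Ratio = 14170 / 198500 ≈ 0.0714.

0.0714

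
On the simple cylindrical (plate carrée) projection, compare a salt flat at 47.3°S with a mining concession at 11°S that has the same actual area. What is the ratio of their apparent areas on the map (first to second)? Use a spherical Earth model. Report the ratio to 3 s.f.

1.45

Plate carrée maps x = Rλ, y = Rφ. The meridian scale is h = 1 and the parallel scale is k = 1/cos φ = sec φ.
Areal scale at 47.3°: h·k = 1.000 × 1.475 = 1.475.
Areal scale at 11°: h·k = 1.000 × 1.019 = 1.019.
Ratio = 1.475/1.019 ≈ 1.45.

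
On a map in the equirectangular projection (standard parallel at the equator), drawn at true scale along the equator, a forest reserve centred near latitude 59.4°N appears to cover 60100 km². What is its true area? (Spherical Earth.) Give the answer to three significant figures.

In the plate carrée (x = Rλ, y = Rφ), meridians are true-scale (h = 1) and parallels are stretched by k = sec φ.
Areal scale = h·k = 1 × sec φ; at 59.4°, h = 1.000, k = 1.964, so h·k = 1.964.
True area = apparent / (areal scale) = 60100 / 1.964 ≈ 30600 km².

30600 km²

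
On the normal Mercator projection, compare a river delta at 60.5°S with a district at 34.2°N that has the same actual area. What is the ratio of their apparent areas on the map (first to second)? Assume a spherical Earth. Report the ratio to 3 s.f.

On Mercator, area is exaggerated by sec²φ = 1/cos²φ.
At 60.5°: sec²(60.5°) = 1/0.4924² = 4.124.
At 34.2°: sec²(34.2°) = 1/0.8271² = 1.462.
Ratio = 4.124/1.462 = cos²(34.2°)/cos²(60.5°) ≈ 2.82.

2.82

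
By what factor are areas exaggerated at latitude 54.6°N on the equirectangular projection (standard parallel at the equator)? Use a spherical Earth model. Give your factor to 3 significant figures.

1.73

For the equirectangular projection with φ₀ = 0 (plate carrée), h = 1 along meridians and k = sec φ along parallels.
Areal scale = h·k = 1 × sec φ; at 54.6°, h = 1.000, k = 1.726, so h·k = 1.726.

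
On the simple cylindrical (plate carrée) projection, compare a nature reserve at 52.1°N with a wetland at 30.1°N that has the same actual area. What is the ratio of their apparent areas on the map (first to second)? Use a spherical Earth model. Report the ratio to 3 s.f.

In the plate carrée (x = Rλ, y = Rφ), meridians are true-scale (h = 1) and parallels are stretched by k = sec φ.
Areal scale at 52.1°: h·k = 1.000 × 1.628 = 1.628.
Areal scale at 30.1°: h·k = 1.000 × 1.156 = 1.156.
Ratio = 1.628/1.156 ≈ 1.41.

1.41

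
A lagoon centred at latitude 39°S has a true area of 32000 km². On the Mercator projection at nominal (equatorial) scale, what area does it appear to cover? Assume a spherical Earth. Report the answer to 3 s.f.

Mercator is conformal, so the point scale is isotropic: h = k = sec φ = 1/cos φ.
Areal scale = k² = sec²φ = 1/cos²(39°) = 1/0.7771² = 1.656.
Apparent area = 32000 × 1.656 ≈ 53000 km².

53000 km²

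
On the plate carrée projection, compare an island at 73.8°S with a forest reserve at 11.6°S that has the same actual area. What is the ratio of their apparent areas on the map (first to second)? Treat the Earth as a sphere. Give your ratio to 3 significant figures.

3.51

In the plate carrée (x = Rλ, y = Rφ), meridians are true-scale (h = 1) and parallels are stretched by k = sec φ.
Areal scale at 73.8°: h·k = 1.000 × 3.584 = 3.584.
Areal scale at 11.6°: h·k = 1.000 × 1.021 = 1.021.
Ratio = 3.584/1.021 ≈ 3.51.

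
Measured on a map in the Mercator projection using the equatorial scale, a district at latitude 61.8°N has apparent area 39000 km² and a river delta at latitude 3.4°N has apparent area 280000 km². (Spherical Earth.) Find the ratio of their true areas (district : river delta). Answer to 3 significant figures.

On Mercator the areal scale is sec²φ, so true area = apparent × cos²φ.
True area of district: 39000 × cos²(61.8°) = 39000 × 0.2233 = 8709 km².
True area of river delta: 280000 × cos²(3.4°) = 280000 × 0.9965 = 279000 km².
Ratio = 8709 / 279000 ≈ 0.0312.

0.0312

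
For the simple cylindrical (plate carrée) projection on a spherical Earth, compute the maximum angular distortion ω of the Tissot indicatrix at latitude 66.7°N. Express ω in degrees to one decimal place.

In the plate carrée (x = Rλ, y = Rφ), meridians are true-scale (h = 1) and parallels are stretched by k = sec φ.
At 66.7°: h = 1.000, k = 2.528; principal scales a = 2.528, b = 1.000.
sin(ω/2) = (a − b)/(a + b) = 1.528/3.528 = 0.4331, so ω = 2 arcsin(0.4331) ≈ 51.3°.

51.3°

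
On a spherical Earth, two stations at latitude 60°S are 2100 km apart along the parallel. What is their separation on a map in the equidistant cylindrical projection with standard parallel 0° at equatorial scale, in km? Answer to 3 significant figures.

4200 km

In the plate carrée (x = Rλ, y = Rφ), meridians are true-scale (h = 1) and parallels are stretched by k = sec φ.
Along the parallel, k = sec 60° = 1/0.5000 = 2.000.
Map distance = 2100 × 2.000 ≈ 4200 km.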